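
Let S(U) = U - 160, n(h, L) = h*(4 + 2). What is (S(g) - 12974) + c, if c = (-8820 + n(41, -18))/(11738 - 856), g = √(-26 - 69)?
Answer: -71466381/5441 + I*√95 ≈ -13135.0 + 9.7468*I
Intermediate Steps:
n(h, L) = 6*h (n(h, L) = h*6 = 6*h)
g = I*√95 (g = √(-95) = I*√95 ≈ 9.7468*I)
c = -4287/5441 (c = (-8820 + 6*41)/(11738 - 856) = (-8820 + 246)/10882 = -8574*1/10882 = -4287/5441 ≈ -0.78791)
S(U) = -160 + U
(S(g) - 12974) + c = ((-160 + I*√95) - 12974) - 4287/5441 = (-13134 + I*√95) - 4287/5441 = -71466381/5441 + I*√95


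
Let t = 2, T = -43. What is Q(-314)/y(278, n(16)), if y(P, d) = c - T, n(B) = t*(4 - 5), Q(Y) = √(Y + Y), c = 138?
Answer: 2*I*√157/181 ≈ 0.13845*I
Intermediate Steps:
Q(Y) = √2*√Y (Q(Y) = √(2*Y) = √2*√Y)
n(B) = -2 (n(B) = 2*(4 - 5) = 2*(-1) = -2)
y(P, d) = 181 (y(P, d) = 138 - 1*(-43) = 138 + 43 = 181)
Q(-314)/y(278, n(16)) = (√2*√(-314))/181 = (√2*(I*√314))*(1/181) = (2*I*√157)*(1/181) = 2*I*√157/181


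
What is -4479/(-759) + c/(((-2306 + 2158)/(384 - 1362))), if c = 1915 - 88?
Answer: 226141441/18722 ≈ 12079.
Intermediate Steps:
c = 1827
-4479/(-759) + c/(((-2306 + 2158)/(384 - 1362))) = -4479/(-759) + 1827/(((-2306 + 2158)/(384 - 1362))) = -4479*(-1/759) + 1827/((-148/(-978))) = 1493/253 + 1827/((-148*(-1/978))) = 1493/253 + 1827/(74/489) = 1493/253 + 1827*(489/74) = 1493/253 + 893403/74 = 226141441/18722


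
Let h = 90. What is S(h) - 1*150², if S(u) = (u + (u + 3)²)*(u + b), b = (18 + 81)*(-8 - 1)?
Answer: -7022439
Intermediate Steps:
b = -891 (b = 99*(-9) = -891)
S(u) = (-891 + u)*(u + (3 + u)²) (S(u) = (u + (u + 3)²)*(u - 891) = (u + (3 + u)²)*(-891 + u) = (-891 + u)*(u + (3 + u)²))
S(h) - 1*150² = (-8019 + 90³ - 6228*90 - 884*90²) - 1*150² = (-8019 + 729000 - 560520 - 884*8100) - 1*22500 = (-8019 + 729000 - 560520 - 7160400) - 22500 = -6999939 - 22500 = -7022439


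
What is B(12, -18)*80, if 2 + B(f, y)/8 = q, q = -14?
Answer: -10240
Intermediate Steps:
B(f, y) = -128 (B(f, y) = -16 + 8*(-14) = -16 - 112 = -128)
B(12, -18)*80 = -128*80 = -10240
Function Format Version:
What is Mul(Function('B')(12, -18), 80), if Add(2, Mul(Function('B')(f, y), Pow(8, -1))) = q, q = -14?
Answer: -10240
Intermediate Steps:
Function('B')(f, y) = -128 (Function('B')(f, y) = Add(-16, Mul(8, -14)) = Add(-16, -112) = -128)
Mul(Function('B')(12, -18), 80) = Mul(-128, 80) = -10240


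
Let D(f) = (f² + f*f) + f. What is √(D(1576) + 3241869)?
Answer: 3*√912333 ≈ 2865.5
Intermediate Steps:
D(f) = f + 2*f² (D(f) = (f² + f²) + f = 2*f² + f = f + 2*f²)
√(D(1576) + 3241869) = √(1576*(1 + 2*1576) + 3241869) = √(1576*(1 + 3152) + 3241869) = √(1576*3153 + 3241869) = √(4969128 + 3241869) = √8210997 = 3*√912333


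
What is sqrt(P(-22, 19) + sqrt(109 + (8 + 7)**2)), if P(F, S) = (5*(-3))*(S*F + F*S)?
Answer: sqrt(12540 + sqrt(334)) ≈ 112.06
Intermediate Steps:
P(F, S) = -30*F*S (P(F, S) = -15*(F*S + F*S) = -30*F*S)
sqrt(P(-22, 19) + sqrt(109 + (8 + 7)**2)) = sqrt(-30*(-22)*19 + sqrt(109 + (8 + 7)**2)) = sqrt(12540 + sqrt(109 + 15**2)) = sqrt(12540 + sqrt(109 + 225)) = sqrt(12540 + sqrt(334))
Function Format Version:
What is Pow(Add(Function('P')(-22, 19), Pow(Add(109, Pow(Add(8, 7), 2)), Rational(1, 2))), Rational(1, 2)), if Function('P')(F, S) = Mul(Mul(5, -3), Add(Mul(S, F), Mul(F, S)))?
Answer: Pow(Add(12540, Pow(334, Rational(1, 2))), Rational(1, 2)) ≈ 112.06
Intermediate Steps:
Function('P')(F, S) = Mul(-30, F, S) (Function('P')(F, S) = Mul(-15, Add(Mul(F, S), Mul(F, S))) = Mul(-15, Mul(2, F, S)) = Mul(-30, F, S))
Pow(Add(Function('P')(-22, 19), Pow(Add(109, Pow(Add(8, 7), 2)), Rational(1, 2))), Rational(1, 2)) = Pow(Add(Mul(-30, -22, 19), Pow(Add(109, Pow(Add(8, 7), 2)), Rational(1, 2))), Rational(1, 2)) = Pow(Add(12540, Pow(Add(109, Pow(15, 2)), Rational(1, 2))), Rational(1, 2)) = Pow(Add(12540, Pow(Add(109, 225), Rational(1, 2))), Rational(1, 2)) = Pow(Add(12540, Pow(334, Rational(1, 2))), Rational(1, 2))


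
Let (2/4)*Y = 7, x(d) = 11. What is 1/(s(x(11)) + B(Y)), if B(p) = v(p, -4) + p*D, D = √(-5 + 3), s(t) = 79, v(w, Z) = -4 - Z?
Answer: 79/6633 - 14*I*√2/6633 ≈ 0.01191 - 0.0029849*I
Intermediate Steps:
Y = 14 (Y = 2*7 = 14)
D = I*√2 (D = √(-2) = I*√2 ≈ 1.4142*I)
B(p) = I*p*√2 (B(p) = (-4 - 1*(-4)) + p*(I*√2) = (-4 + 4) + I*p*√2 = 0 + I*p*√2 = I*p*√2)
1/(s(x(11)) + B(Y)) = 1/(79 + I*14*√2) = 1/(79 + 14*I*√2)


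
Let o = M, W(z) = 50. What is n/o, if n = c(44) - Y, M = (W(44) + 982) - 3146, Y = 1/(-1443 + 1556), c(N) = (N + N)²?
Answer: -875071/238882 ≈ -3.6632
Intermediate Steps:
c(N) = 4*N² (c(N) = (2*N)² = 4*N²)
Y = 1/113 ≈ 0.0088496
M = -2114 (M = (50 + 982) - 3146 = 1032 - 3146 = -2114)
o = -2114
n = 875071/113 (n = 4*44² - 1*1/113 = 4*1936 - 1/113 = 7744 - 1/113 = 875071/113 ≈ 7744.0)
n/o = (875071/113)/(-2114) = (875071/113)*(-1/2114) = -875071/238882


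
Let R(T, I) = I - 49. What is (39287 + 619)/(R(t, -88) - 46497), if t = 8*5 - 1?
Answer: -19953/23317 ≈ -0.85573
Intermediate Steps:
t = 39 (t = 40 - 1 = 39)
R(T, I) = -49 + I
(39287 + 619)/(R(t, -88) - 46497) = (39287 + 619)/((-49 - 88) - 46497) = 39906/(-137 - 46497) = 39906/(-46634) = 39906*(-1/46634) = -19953/23317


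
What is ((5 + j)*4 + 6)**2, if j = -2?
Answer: 324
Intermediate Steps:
((5 + j)*4 + 6)**2 = ((5 - 2)*4 + 6)**2 = (3*4 + 6)**2 = (12 + 6)**2 = 18**2 = 324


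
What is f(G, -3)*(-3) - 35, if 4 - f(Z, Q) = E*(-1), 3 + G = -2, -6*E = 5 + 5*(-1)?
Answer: -47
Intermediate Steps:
E = 0 (E = -(5 + 5*(-1))/6 = -(5 - 5)/6 = -⅙*0 = 0)
G = -5 (G = -3 - 2 = -5)
f(Z, Q) = 4 (f(Z, Q) = 4 - 0*(-1) = 4 - 1*0 = 4 + 0 = 4)
f(G, -3)*(-3) - 35 = 4*(-3) - 35 = -12 - 35 = -47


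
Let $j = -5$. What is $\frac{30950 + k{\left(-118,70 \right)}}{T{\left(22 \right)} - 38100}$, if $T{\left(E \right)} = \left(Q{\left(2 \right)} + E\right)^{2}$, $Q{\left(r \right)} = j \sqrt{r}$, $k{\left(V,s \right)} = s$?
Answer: $- \frac{291324330}{352776889} + \frac{1706100 \sqrt{2}}{352776889} \approx -0.81896$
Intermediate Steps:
$Q{\left(r \right)} = - 5 \sqrt{r}$
$T{\left(E \right)} = \left(E - 5 \sqrt{2}\right)^{2}$ ($T{\left(E \right)} = \left(- 5 \sqrt{2} + E\right)^{2} = \left(E - 5 \sqrt{2}\right)^{2}$)
$\frac{30950 + k{\left(-118,70 \right)}}{T{\left(22 \right)} - 38100} = \frac{30950 + 70}{\left(22 - 5 \sqrt{2}\right)^{2} - 38100} = \frac{31020}{-38100 + \left(22 - 5 \sqrt{2}\right)^{2}}$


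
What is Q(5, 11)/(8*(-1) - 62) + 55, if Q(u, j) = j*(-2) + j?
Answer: 3861/70 ≈ 55.157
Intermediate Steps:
Q(u, j) = -j (Q(u, j) = -2*j + j = -j)
Q(5, 11)/(8*(-1) - 62) + 55 = (-1*11)/(8*(-1) - 62) + 55 = -11/(-8 - 62) + 55 = -11/(-70) + 55 = -11*(-1/70) + 55 = 11/70 + 55 = 3861/70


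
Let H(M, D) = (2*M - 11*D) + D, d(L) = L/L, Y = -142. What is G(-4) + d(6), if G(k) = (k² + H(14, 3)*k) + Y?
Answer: -117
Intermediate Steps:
d(L) = 1
H(M, D) = -10*D + 2*M (H(M, D) = (-11*D + 2*M) + D = -10*D + 2*M)
G(k) = -142 + k² - 2*k (G(k) = (k² + (-10*3 + 2*14)*k) - 142 = (k² + (-30 + 28)*k) - 142 = (k² - 2*k) - 142 = -142 + k² - 2*k)
G(-4) + d(6) = (-142 + (-4)² - 2*(-4)) + 1 = (-142 + 16 + 8) + 1 = -118 + 1 = -117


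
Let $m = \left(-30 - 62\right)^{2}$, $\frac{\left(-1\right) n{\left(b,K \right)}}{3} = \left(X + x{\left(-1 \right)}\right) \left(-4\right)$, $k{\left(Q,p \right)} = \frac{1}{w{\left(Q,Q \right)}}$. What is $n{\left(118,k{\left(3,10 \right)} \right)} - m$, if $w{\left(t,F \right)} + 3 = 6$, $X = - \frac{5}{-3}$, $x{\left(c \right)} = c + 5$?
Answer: $-8396$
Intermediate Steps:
$x{\left(c \right)} = 5 + c$
$X = \frac{5}{3}$ ($X = \left(-5\right) \left(- \frac{1}{3}\right) = \frac{5}{3} \approx 1.6667$)
$w{\left(t,F \right)} = 3$ ($w{\left(t,F \right)} = -3 + 6 = 3$)
$k{\left(Q,p \right)} = \frac{1}{3}$
$n{\left(b,K \right)} = 68$ ($n{\left(b,K \right)} = - 3 \left(\frac{5}{3} + \left(5 - 1\right)\right) \left(-4\right) = - 3 \left(\frac{5}{3} + 4\right) \left(-4\right) = - 3 \cdot \frac{17}{3} \left(-4\right) = \left(-3\right) \left(- \frac{68}{3}\right) = 68$)
$m = 8464$ ($m = \left(-92\right)^{2} = 8464$)
$n{\left(118,k{\left(3,10 \right)} \right)} - m = 68 - 8464 = -8396$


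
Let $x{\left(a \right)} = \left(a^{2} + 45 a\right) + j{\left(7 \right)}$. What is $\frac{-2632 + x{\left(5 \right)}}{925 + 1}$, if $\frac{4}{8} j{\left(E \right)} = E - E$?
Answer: $- \frac{1191}{463} \approx -2.5724$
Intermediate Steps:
$j{\left(E \right)} = 0$ ($j{\left(E \right)} = 2 \left(E - E\right) = 2 \cdot 0 = 0$)
$x{\left(a \right)} = a^{2} + 45 a$ ($x{\left(a \right)} = \left(a^{2} + 45 a\right) + 0 = a^{2} + 45 a$)
$\frac{-2632 + x{\left(5 \right)}}{925 + 1} = \frac{-2632 + 5 \left(45 + 5\right)}{925 + 1} = \frac{-2632 + 5 \cdot 50}{926} = \left(-2632 + 250\right) \frac{1}{926} = \left(-2382\right) \frac{1}{926} = - \frac{1191}{463}$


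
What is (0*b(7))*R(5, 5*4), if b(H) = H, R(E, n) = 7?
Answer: 0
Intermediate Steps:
(0*b(7))*R(5, 5*4) = (0*7)*7 = 0*7 = 0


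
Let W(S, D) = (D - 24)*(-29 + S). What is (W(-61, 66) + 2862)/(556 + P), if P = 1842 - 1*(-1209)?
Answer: -918/3607 ≈ -0.25451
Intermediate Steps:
W(S, D) = (-29 + S)*(-24 + D) (W(S, D) = (-24 + D)*(-29 + S) = (-29 + S)*(-24 + D))
P = 3051 (P = 1842 + 1209 = 3051)
(W(-61, 66) + 2862)/(556 + P) = ((696 - 29*66 - 24*(-61) + 66*(-61)) + 2862)/(556 + 3051) = ((696 - 1914 + 1464 - 4026) + 2862)/3607 = (-3780 + 2862)*(1/3607) = -918*1/3607 = -918/3607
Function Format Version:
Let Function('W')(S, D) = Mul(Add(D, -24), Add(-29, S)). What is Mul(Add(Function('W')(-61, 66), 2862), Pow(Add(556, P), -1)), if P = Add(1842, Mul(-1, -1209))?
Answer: Rational(-918, 3607) ≈ -0.25451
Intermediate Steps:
Function('W')(S, D) = Mul(Add(-29, S), Add(-24, D)) (Function('W')(S, D) = Mul(Add(-24, D), Add(-29, S)) = Mul(Add(-29, S), Add(-24, D)))
P = 3051 (P = Add(1842, 1209) = 3051)
Mul(Add(Function('W')(-61, 66), 2862), Pow(Add(556, P), -1)) = Mul(Add(Add(696, Mul(-29, 66), Mul(-24, -61), Mul(66, -61)), 2862), Pow(Add(556, 3051), -1)) = Mul(Add(Add(696, -1914, 1464, -4026), 2862), Pow(3607, -1)) = Mul(Add(-3780, 2862), Rational(1, 3607)) = Mul(-918, Rational(1, 3607)) = Rational(-918, 3607)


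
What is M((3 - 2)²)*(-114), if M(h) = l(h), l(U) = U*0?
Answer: 0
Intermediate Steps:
l(U) = 0
M(h) = 0
M((3 - 2)²)*(-114) = 0*(-114) = 0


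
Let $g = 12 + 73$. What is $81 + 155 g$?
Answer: $13256$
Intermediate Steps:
$g = 85$
$81 + 155 g = 81 + 155 \cdot 85 = 81 + 13175 = 13256$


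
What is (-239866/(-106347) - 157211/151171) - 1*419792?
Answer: -6748801110549035/16076582337 ≈ -4.1979e+5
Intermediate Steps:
(-239866/(-106347) - 157211/151171) - 1*419792 = (-239866*(-1/106347) - 157211*1/151171) - 419792 = (239866/106347 - 157211/151171) - 419792 = 19541864869/16076582337 - 419792 = -6748801110549035/16076582337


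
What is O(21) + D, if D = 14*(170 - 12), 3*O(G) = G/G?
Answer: 6637/3 ≈ 2212.3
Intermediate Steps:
O(G) = 1/3 (O(G) = (G/G)/3 = (1/3)*1 = 1/3)
D = 2212 (D = 14*158 = 2212)
O(21) + D = 1/3 + 2212 = 6637/3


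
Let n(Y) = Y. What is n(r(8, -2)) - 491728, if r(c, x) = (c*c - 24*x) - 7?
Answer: -491623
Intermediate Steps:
r(c, x) = -7 + c**2 - 24*x (r(c, x) = (c**2 - 24*x) - 7 = -7 + c**2 - 24*x)
n(r(8, -2)) - 491728 = (-7 + 8**2 - 24*(-2)) - 491728 = (-7 + 64 + 48) - 491728 = 105 - 491728 = -491623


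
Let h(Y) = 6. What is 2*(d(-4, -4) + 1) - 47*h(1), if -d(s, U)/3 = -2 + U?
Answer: -244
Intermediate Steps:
d(s, U) = 6 - 3*U (d(s, U) = -3*(-2 + U) = 6 - 3*U)
2*(d(-4, -4) + 1) - 47*h(1) = 2*((6 - 3*(-4)) + 1) - 47*6 = 2*((6 + 12) + 1) - 282 = 2*(18 + 1) - 282 = 2*19 - 282 = 38 - 282 = -244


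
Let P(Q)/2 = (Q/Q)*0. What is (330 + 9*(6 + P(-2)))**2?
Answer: 147456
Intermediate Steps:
P(Q) = 0 (P(Q) = 2*((Q/Q)*0) = 2*(1*0) = 2*0 = 0)
(330 + 9*(6 + P(-2)))**2 = (330 + 9*(6 + 0))**2 = (330 + 9*6)**2 = (330 + 54)**2 = 384**2 = 147456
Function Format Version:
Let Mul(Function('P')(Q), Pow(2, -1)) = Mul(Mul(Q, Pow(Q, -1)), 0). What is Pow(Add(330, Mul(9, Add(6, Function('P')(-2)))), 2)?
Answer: 147456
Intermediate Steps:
Function('P')(Q) = 0 (Function('P')(Q) = Mul(2, Mul(Mul(Q, Pow(Q, -1)), 0)) = Mul(2, Mul(1, 0)) = Mul(2, 0) = 0)
Pow(Add(330, Mul(9, Add(6, Function('P')(-2)))), 2) = Pow(Add(330, Mul(9, Add(6, 0))), 2) = Pow(Add(330, Mul(9, 6)), 2) = Pow(Add(330, 54), 2) = Pow(384, 2) = 147456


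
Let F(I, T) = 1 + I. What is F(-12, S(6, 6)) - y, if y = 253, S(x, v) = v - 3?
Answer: -264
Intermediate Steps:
S(x, v) = -3 + v
F(-12, S(6, 6)) - y = (1 - 12) - 1*253 = -11 - 253 = -264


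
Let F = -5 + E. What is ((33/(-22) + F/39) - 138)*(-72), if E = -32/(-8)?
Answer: 130596/13 ≈ 10046.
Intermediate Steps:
E = 4 (E = -32*(-⅛) = 4)
F = -1 (F = -5 + 4 = -1)
((33/(-22) + F/39) - 138)*(-72) = ((33/(-22) - 1/39) - 138)*(-72) = ((33*(-1/22) - 1*1/39) - 138)*(-72) = ((-3/2 - 1/39) - 138)*(-72) = (-119/78 - 138)*(-72) = -10883/78*(-72) = 130596/13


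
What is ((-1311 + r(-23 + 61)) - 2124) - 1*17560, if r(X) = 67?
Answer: -20928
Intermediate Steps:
((-1311 + r(-23 + 61)) - 2124) - 1*17560 = ((-1311 + 67) - 2124) - 1*17560 = (-1244 - 2124) - 17560 = -3368 - 17560 = -20928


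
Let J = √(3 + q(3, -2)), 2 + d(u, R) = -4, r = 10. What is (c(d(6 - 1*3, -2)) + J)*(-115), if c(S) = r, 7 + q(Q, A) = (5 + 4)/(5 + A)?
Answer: -1150 - 115*I ≈ -1150.0 - 115.0*I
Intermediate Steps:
d(u, R) = -6 (d(u, R) = -2 - 4 = -6)
q(Q, A) = -7 + 9/(5 + A) (q(Q, A) = -7 + (5 + 4)/(5 + A) = -7 + 9/(5 + A))
c(S) = 10
J = I (J = √(3 + (-26 - 7*(-2))/(5 - 2)) = √(3 + (-26 + 14)/3) = √(3 + (⅓)*(-12)) = √(3 - 4) = √(-1) = I ≈ 1.0*I)
(c(d(6 - 1*3, -2)) + J)*(-115) = (10 + I)*(-115) = -1150 - 115*I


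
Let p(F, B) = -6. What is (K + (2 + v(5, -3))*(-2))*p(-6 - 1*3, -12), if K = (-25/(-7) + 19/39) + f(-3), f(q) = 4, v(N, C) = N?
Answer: 3244/91 ≈ 35.648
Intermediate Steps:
K = 2200/273 (K = (-25/(-7) + 19/39) + 4 = (-25*(-⅐) + 19*(1/39)) + 4 = (25/7 + 19/39) + 4 = 1108/273 + 4 = 2200/273 ≈ 8.0586)
(K + (2 + v(5, -3))*(-2))*p(-6 - 1*3, -12) = (2200/273 + (2 + 5)*(-2))*(-6) = (2200/273 + 7*(-2))*(-6) = (2200/273 - 14)*(-6) = -1622/273*(-6) = 3244/91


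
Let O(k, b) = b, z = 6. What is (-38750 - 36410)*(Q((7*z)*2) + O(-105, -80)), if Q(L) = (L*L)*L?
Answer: -44541619840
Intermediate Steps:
Q(L) = L³ (Q(L) = L²*L = L³)
(-38750 - 36410)*(Q((7*z)*2) + O(-105, -80)) = (-38750 - 36410)*(((7*6)*2)³ - 80) = -75160*((42*2)³ - 80) = -75160*(84³ - 80) = -75160*(592704 - 80) = -75160*592624 = -44541619840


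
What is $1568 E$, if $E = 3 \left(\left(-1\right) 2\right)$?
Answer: $-9408$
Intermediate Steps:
$E = -6$ ($E = 3 \left(-2\right) = -6$)
$1568 E = 1568 \left(-6\right) = -9408$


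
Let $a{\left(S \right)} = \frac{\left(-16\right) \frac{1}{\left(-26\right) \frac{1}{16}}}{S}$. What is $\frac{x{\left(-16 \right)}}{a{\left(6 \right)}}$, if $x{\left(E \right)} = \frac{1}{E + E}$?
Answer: $- \frac{39}{2048} \approx -0.019043$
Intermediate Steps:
$x{\left(E \right)} = \frac{1}{2 E}$
$a{\left(S \right)} = \frac{128}{13 S}$ ($a{\left(S \right)} = \frac{\left(-16\right) \frac{1}{\left(-26\right) \frac{1}{16}}}{S} = \frac{\left(-16\right) \frac{1}{- \frac{13}{8}}}{S} = \frac{\left(-16\right) \left(- \frac{8}{13}\right)}{S} = \frac{128}{13 S}$)
$\frac{x{\left(-16 \right)}}{a{\left(6 \right)}} = \frac{\frac{1}{2} \frac{1}{-16}}{\frac{128}{13} \cdot \frac{1}{6}} = \frac{\frac{1}{2} \left(- \frac{1}{16}\right)}{\frac{128}{13} \cdot \frac{1}{6}} = - \frac{1}{32 \cdot \frac{64}{39}} = \left(- \frac{1}{32}\right) \frac{39}{64} = - \frac{39}{2048}$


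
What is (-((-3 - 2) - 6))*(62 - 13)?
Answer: 539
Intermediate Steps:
(-((-3 - 2) - 6))*(62 - 13) = -(-5 - 6)*49 = -1*(-11)*49 = 11*49 = 539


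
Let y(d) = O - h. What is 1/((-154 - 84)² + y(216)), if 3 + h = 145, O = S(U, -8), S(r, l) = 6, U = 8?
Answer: 1/56508 ≈ 1.7697e-5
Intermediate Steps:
O = 6
h = 142 (h = -3 + 145 = 142)
y(d) = -136 (y(d) = 6 - 1*142 = 6 - 142 = -136)
1/((-154 - 84)² + y(216)) = 1/((-154 - 84)² - 136) = 1/((-238)² - 136) = 1/(56644 - 136) = 1/56508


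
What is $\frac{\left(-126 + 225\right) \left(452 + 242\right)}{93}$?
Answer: $\frac{22902}{31} \approx 738.77$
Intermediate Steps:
$\frac{\left(-126 + 225\right) \left(452 + 242\right)}{93} = 99 \cdot 694 \cdot \frac{1}{93} = 68706 \cdot \frac{1}{93} = \frac{22902}{31}$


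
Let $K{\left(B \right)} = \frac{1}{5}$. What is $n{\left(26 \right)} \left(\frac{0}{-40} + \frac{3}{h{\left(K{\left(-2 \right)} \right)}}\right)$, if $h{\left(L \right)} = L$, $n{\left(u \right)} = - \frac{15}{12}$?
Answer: $- \frac{75}{4} \approx -18.75$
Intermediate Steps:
$K{\left(B \right)} = \frac{1}{5}$
$n{\left(u \right)} = - \frac{5}{4}$ ($n{\left(u \right)} = \left(-15\right) \frac{1}{12} = - \frac{5}{4}$)
$n{\left(26 \right)} \left(\frac{0}{-40} + \frac{3}{h{\left(K{\left(-2 \right)} \right)}}\right) = - \frac{5 \left(\frac{0}{-40} + 3 \frac{1}{\frac{1}{5}}\right)}{4} = - \frac{5 \left(0 \left(- \frac{1}{40}\right) + 3 \cdot 5\right)}{4} = - \frac{5 \left(0 + 15\right)}{4} = \left(- \frac{5}{4}\right) 15 = - \frac{75}{4}$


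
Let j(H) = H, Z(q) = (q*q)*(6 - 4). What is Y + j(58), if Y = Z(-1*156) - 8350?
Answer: 40380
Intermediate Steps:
Z(q) = 2*q² (Z(q) = q²*2 = 2*q²)
Y = 40322 (Y = 2*(-1*156)² - 8350 = 2*(-156)² - 8350 = 2*24336 - 8350 = 48672 - 8350 = 40322)
Y + j(58) = 40322 + 58 = 40380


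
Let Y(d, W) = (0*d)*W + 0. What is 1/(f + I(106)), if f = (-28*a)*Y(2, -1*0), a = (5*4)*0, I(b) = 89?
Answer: 1/89 ≈ 0.011236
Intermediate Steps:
Y(d, W) = 0 (Y(d, W) = 0*W + 0 = 0 + 0 = 0)
a = 0 (a = 20*0 = 0)
f = 0 (f = -28*0*0 = 0*0 = 0)
1/(f + I(106)) = 1/(0 + 89) = 1/89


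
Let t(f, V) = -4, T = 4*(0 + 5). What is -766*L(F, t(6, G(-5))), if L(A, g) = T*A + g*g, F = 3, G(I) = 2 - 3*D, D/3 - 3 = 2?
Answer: -58216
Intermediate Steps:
D = 15 (D = 9 + 3*2 = 9 + 6 = 15)
T = 20 (T = 4*5 = 20)
G(I) = -43 (G(I) = 2 - 3*15 = 2 - 45 = -43)
L(A, g) = g² + 20*A (L(A, g) = 20*A + g*g = 20*A + g² = g² + 20*A)
-766*L(F, t(6, G(-5))) = -766*((-4)² + 20*3) = -766*(16 + 60) = -766*76 = -58216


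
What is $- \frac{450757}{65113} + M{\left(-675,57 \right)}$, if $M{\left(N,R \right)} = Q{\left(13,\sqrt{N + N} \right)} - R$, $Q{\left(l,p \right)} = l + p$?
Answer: $- \frac{3315729}{65113} + 15 i \sqrt{6} \approx -50.923 + 36.742 i$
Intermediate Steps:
$M{\left(N,R \right)} = 13 - R + \sqrt{2} \sqrt{N}$ ($M{\left(N,R \right)} = \left(13 + \sqrt{N + N}\right) - R = \left(13 + \sqrt{2 N}\right) - R = \left(13 + \sqrt{2} \sqrt{N}\right) - R = 13 - R + \sqrt{2} \sqrt{N}$)
$- \frac{450757}{65113} + M{\left(-675,57 \right)} = - \frac{450757}{65113} + \left(13 - 57 + \sqrt{2} \sqrt{-675}\right) = \left(-450757\right) \frac{1}{65113} + \left(13 - 57 + \sqrt{2} \cdot 15 i \sqrt{3}\right) = - \frac{450757}{65113} + \left(13 - 57 + 15 i \sqrt{6}\right) = - \frac{450757}{65113} - \left(44 - 15 i \sqrt{6}\right) = - \frac{3315729}{65113} + 15 i \sqrt{6}$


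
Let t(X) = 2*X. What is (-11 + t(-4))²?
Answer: 361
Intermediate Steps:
(-11 + t(-4))² = (-11 + 2*(-4))² = (-11 - 8)² = (-19)² = 361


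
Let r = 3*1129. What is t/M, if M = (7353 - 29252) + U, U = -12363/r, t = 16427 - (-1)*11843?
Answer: -15958415/12364046 ≈ -1.2907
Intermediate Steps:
r = 3387
t = 28270 (t = 16427 - 1*(-11843) = 16427 + 11843 = 28270)
U = -4121/1129 (U = -12363/3387 = -12363*1/3387 = -4121/1129 ≈ -3.6501)
M = -24728092/1129 (M = (7353 - 29252) - 4121/1129 = -21899 - 4121/1129 = -24728092/1129 ≈ -21903.)
t/M = 28270/(-24728092/1129) = 28270*(-1129/24728092) = -15958415/12364046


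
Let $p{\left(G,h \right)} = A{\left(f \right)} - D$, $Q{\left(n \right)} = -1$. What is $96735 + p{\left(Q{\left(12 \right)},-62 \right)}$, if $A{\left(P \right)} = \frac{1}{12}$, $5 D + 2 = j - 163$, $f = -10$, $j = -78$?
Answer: $\frac{5807021}{60} \approx 96784.0$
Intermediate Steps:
$D = - \frac{243}{5}$ ($D = - \frac{2}{5} + \frac{-78 - 163}{5} = - \frac{2}{5} + \frac{1}{5} \left(-241\right) = - \frac{2}{5} - \frac{241}{5} = - \frac{243}{5} \approx -48.6$)
$A{\left(P \right)} = \frac{1}{12}$
$p{\left(G,h \right)} = \frac{2921}{60}$ ($p{\left(G,h \right)} = \frac{1}{12} - - \frac{243}{5} = \frac{1}{12} + \frac{243}{5} = \frac{2921}{60}$)
$96735 + p{\left(Q{\left(12 \right)},-62 \right)} = 96735 + \frac{2921}{60} = \frac{5807021}{60}$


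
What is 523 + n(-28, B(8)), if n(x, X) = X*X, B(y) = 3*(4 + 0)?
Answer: 667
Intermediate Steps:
B(y) = 12 (B(y) = 3*4 = 12)
n(x, X) = X**2
523 + n(-28, B(8)) = 523 + 12**2 = 523 + 144 = 667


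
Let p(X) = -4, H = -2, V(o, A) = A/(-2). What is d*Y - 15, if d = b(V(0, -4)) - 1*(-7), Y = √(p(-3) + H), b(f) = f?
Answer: -15 + 9*I*√6 ≈ -15.0 + 22.045*I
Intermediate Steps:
V(o, A) = -A/2 (V(o, A) = A*(-½) = -A/2)
Y = I*√6 (Y = √(-4 - 2) = √(-6) = I*√6 ≈ 2.4495*I)
d = 9 (d = -½*(-4) - 1*(-7) = 2 + 7 = 9)
d*Y - 15 = 9*(I*√6) - 15 = 9*I*√6 - 15 = -15 + 9*I*√6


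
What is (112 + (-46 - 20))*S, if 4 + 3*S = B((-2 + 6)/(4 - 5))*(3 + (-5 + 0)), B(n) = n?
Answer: 184/3 ≈ 61.333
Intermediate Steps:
S = 4/3 (S = -4/3 + (((-2 + 6)/(4 - 5))*(3 + (-5 + 0)))/3 = -4/3 + ((4/(-1))*(3 - 5))/3 = -4/3 + ((4*(-1))*(-2))/3 = -4/3 + (-4*(-2))/3 = -4/3 + (1/3)*8 = -4/3 + 8/3 = 4/3 ≈ 1.3333)
(112 + (-46 - 20))*S = (112 + (-46 - 20))*(4/3) = (112 - 66)*(4/3) = 46*(4/3) = 184/3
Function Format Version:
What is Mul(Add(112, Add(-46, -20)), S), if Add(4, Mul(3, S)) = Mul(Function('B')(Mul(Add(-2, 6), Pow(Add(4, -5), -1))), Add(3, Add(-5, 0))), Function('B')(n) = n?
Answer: Rational(184, 3) ≈ 61.333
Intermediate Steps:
S = Rational(4, 3) (S = Add(Rational(-4, 3), Mul(Rational(1, 3), Mul(Mul(Add(-2, 6), Pow(Add(4, -5), -1)), Add(3, Add(-5, 0))))) = Add(Rational(-4, 3), Mul(Rational(1, 3), Mul(Mul(4, Pow(-1, -1)), Add(3, -5)))) = Add(Rational(-4, 3), Mul(Rational(1, 3), Mul(Mul(4, -1), -2))) = Add(Rational(-4, 3), Mul(Rational(1, 3), Mul(-4, -2))) = Add(Rational(-4, 3), Mul(Rational(1, 3), 8)) = Add(Rational(-4, 3), Rational(8, 3)) = Rational(4, 3) ≈ 1.3333)
Mul(Add(112, Add(-46, -20)), S) = Mul(Add(112, Add(-46, -20)), Rational(4, 3)) = Mul(Add(112, -66), Rational(4, 3)) = Mul(46, Rational(4, 3)) = Rational(184, 3)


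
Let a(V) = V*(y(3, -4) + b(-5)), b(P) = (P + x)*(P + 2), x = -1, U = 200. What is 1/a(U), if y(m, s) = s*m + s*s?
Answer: 1/4400 ≈ 0.00022727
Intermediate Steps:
y(m, s) = s**2 + m*s (y(m, s) = m*s + s**2 = s**2 + m*s)
b(P) = (-1 + P)*(2 + P) (b(P) = (P - 1)*(P + 2) = (-1 + P)*(2 + P))
a(V) = 22*V (a(V) = V*(-4*(3 - 4) + (-2 - 5 + (-5)**2)) = V*(-4*(-1) + (-2 - 5 + 25)) = V*(4 + 18) = V*22 = 22*V)
1/a(U) = 1/(22*200) = 1/4400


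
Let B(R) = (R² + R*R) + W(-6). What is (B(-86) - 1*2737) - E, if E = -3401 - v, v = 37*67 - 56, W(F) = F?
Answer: 17873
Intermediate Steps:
v = 2423 (v = 2479 - 56 = 2423)
E = -5824 (E = -3401 - 1*2423 = -3401 - 2423 = -5824)
B(R) = -6 + 2*R² (B(R) = (R² + R*R) - 6 = (R² + R²) - 6 = 2*R² - 6 = -6 + 2*R²)
(B(-86) - 1*2737) - E = ((-6 + 2*(-86)²) - 1*2737) - 1*(-5824) = ((-6 + 2*7396) - 2737) + 5824 = ((-6 + 14792) - 2737) + 5824 = (14786 - 2737) + 5824 = 12049 + 5824 = 17873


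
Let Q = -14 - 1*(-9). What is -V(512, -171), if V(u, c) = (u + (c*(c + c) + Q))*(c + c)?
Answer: 20174238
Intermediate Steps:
Q = -5 (Q = -14 + 9 = -5)
V(u, c) = 2*c*(-5 + u + 2*c**2) (V(u, c) = (u + (c*(c + c) - 5))*(c + c) = (u + (c*(2*c) - 5))*(2*c) = (u + (2*c**2 - 5))*(2*c) = (u + (-5 + 2*c**2))*(2*c) = (-5 + u + 2*c**2)*(2*c) = 2*c*(-5 + u + 2*c**2))
-V(512, -171) = -2*(-171)*(-5 + 512 + 2*(-171)**2) = -2*(-171)*(-5 + 512 + 2*29241) = -2*(-171)*(-5 + 512 + 58482) = -2*(-171)*58989 = -1*(-20174238) = 20174238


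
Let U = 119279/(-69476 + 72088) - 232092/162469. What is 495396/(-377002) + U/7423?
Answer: -776732600196744065/593795359169388844 ≈ -1.3081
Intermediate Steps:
U = 18772915547/424369028 (U = 119279/2612 - 232092*1/162469 = 119279*(1/2612) - 232092/162469 = 119279/2612 - 232092/162469 = 18772915547/424369028 ≈ 44.237)
495396/(-377002) + U/7423 = 495396/(-377002) + (18772915547/424369028)/7423 = 495396*(-1/377002) + (18772915547/424369028)*(1/7423) = -247698/188501 + 18772915547/3150091294844 = -776732600196744065/593795359169388844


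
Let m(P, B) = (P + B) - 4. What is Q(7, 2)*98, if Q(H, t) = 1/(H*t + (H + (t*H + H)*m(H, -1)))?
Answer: 14/9 ≈ 1.5556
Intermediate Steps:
m(P, B) = -4 + B + P (m(P, B) = (B + P) - 4 = -4 + B + P)
Q(H, t) = 1/(H + H*t + (-5 + H)*(H + H*t)) (Q(H, t) = 1/(H*t + (H + (t*H + H)*(-4 - 1 + H))) = 1/(H*t + (H + (H*t + H)*(-5 + H))) = 1/(H*t + (H + (H + H*t)*(-5 + H))) = 1/(H*t + (H + (-5 + H)*(H + H*t))) = 1/(H + H*t + (-5 + H)*(H + H*t)))
Q(7, 2)*98 = (1/(7*(-4 + 7 + 2 + 2*(-5 + 7))))*98 = (1/(7*(-4 + 7 + 2 + 2*2)))*98 = (1/(7*(-4 + 7 + 2 + 4)))*98 = ((1/7)/9)*98 = ((1/7)*(1/9))*98 = (1/63)*98 = 14/9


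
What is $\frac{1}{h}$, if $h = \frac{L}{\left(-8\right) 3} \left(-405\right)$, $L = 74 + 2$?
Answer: $\frac{2}{2565} \approx 0.00077973$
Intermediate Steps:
$L = 76$
$h = \frac{2565}{2}$ ($h = \frac{76}{\left(-8\right) 3} \left(-405\right) = \frac{76}{-24} \left(-405\right) = 76 \left(- \frac{1}{24}\right) \left(-405\right) = \left(- \frac{19}{6}\right) \left(-405\right) = \frac{2565}{2} \approx 1282.5$)
$\frac{1}{h} = \frac{1}{\frac{2565}{2}} = \frac{2}{2565}$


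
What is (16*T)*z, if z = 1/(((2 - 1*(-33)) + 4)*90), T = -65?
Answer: -8/27 ≈ -0.29630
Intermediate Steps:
z = 1/3510 (z = (1/90)/((2 + 33) + 4) = (1/90)/(35 + 4) = (1/90)/39 = (1/39)*(1/90) = 1/3510 ≈ 0.00028490)
(16*T)*z = (16*(-65))*(1/3510) = -1040*1/3510 = -8/27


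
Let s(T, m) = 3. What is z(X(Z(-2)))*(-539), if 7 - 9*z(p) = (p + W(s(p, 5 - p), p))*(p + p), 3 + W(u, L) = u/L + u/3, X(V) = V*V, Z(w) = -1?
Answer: -539/3 ≈ -179.67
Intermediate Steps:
X(V) = V²
W(u, L) = -3 + u/3 + u/L (W(u, L) = -3 + (u/L + u/3) = -3 + (u/3 + u/L) = -3 + u/3 + u/L)
z(p) = 7/9 - 2*p*(-2 + p + 3/p)/9 (z(p) = 7/9 - (p + (-3 + (⅓)*3 + 3/p))*(p + p)/9 = 7/9 - (p + (-3 + 1 + 3/p))*2*p/9 = 7/9 - (p + (-2 + 3/p))*2*p/9 = 7/9 - (-2 + p + 3/p)*2*p/9 = 7/9 - 2*p*(-2 + p + 3/p)/9)
z(X(Z(-2)))*(-539) = (⅑ - 2*((-1)²)²/9 + (4/9)*(-1)²)*(-539) = (⅑ - 2/9*1² + (4/9)*1)*(-539) = (⅑ - 2/9*1 + 4/9)*(-539) = (⅑ - 2/9 + 4/9)*(-539) = (⅓)*(-539) = -539/3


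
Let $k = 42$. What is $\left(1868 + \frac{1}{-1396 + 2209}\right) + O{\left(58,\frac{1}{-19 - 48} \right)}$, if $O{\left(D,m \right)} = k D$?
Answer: $\frac{3499153}{813} \approx 4304.0$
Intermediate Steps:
$O{\left(D,m \right)} = 42 D$
$\left(1868 + \frac{1}{-1396 + 2209}\right) + O{\left(58,\frac{1}{-19 - 48} \right)} = \left(1868 + \frac{1}{-1396 + 2209}\right) + 42 \cdot 58 = \left(1868 + \frac{1}{813}\right) + 2436 = \frac{1518685}{813} + 2436 = \frac{3499153}{813}$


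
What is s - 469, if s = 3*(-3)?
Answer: -478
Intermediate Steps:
s = -9
s - 469 = -9 - 469 = -478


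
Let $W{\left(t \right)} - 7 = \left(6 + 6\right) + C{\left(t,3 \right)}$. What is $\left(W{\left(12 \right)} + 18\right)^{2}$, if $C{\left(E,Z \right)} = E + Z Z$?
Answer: $3364$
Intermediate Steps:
$C{\left(E,Z \right)} = E + Z^{2}$
$W{\left(t \right)} = 28 + t$ ($W{\left(t \right)} = 7 + \left(\left(6 + 6\right) + \left(t + 3^{2}\right)\right) = 7 + \left(12 + \left(t + 9\right)\right) = 7 + \left(12 + \left(9 + t\right)\right) = 7 + \left(21 + t\right) = 28 + t$)
$\left(W{\left(12 \right)} + 18\right)^{2} = \left(\left(28 + 12\right) + 18\right)^{2} = \left(40 + 18\right)^{2} = 58^{2} = 3364$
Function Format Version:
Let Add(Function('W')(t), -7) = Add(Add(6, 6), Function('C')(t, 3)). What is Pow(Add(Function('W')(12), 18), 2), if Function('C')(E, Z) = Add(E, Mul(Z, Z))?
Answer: 3364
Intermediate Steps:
Function('C')(E, Z) = Add(E, Pow(Z, 2))
Function('W')(t) = Add(28, t) (Function('W')(t) = Add(7, Add(Add(6, 6), Add(t, Pow(3, 2)))) = Add(7, Add(12, Add(t, 9))) = Add(7, Add(12, Add(9, t))) = Add(7, Add(21, t)) = Add(28, t))
Pow(Add(Function('W')(12), 18), 2) = Pow(Add(Add(28, 12), 18), 2) = Pow(Add(40, 18), 2) = Pow(58, 2) = 3364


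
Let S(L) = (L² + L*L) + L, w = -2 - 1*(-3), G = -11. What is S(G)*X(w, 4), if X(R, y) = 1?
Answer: 231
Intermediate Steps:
w = 1 (w = -2 + 3 = 1)
S(L) = L + 2*L² (S(L) = (L² + L²) + L = 2*L² + L = L + 2*L²)
S(G)*X(w, 4) = -11*(1 + 2*(-11))*1 = -11*(1 - 22)*1 = -11*(-21)*1 = 231*1 = 231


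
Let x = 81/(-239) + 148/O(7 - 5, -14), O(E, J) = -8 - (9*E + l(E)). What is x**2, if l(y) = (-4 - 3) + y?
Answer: 1374407329/25190361 ≈ 54.561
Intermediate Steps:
l(y) = -7 + y
O(E, J) = -1 - 10*E (O(E, J) = -8 - (9*E + (-7 + E)) = -8 - (-7 + 10*E) = -8 + (7 - 10*E) = -1 - 10*E)
x = -37073/5019 (x = 81/(-239) + 148/(-1 - 10*(7 - 5)) = 81*(-1/239) + 148/(-1 - 10*2) = -81/239 + 148/(-1 - 20) = -81/239 + 148/(-21) = -81/239 + 148*(-1/21) = -81/239 - 148/21 = -37073/5019 ≈ -7.3865)
x**2 = (-37073/5019)**2 = 1374407329/25190361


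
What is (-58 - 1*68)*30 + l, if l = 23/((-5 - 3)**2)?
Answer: -241897/64 ≈ -3779.6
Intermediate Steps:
l = 23/64 (l = 23/((-8)**2) = 23/64 ≈ 0.35938)
(-58 - 1*68)*30 + l = (-58 - 1*68)*30 + 23/64 = (-58 - 68)*30 + 23/64 = -126*30 + 23/64 = -3780 + 23/64 = -241897/64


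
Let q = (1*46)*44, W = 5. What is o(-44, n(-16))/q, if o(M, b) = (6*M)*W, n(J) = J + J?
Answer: -15/23 ≈ -0.65217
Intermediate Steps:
n(J) = 2*J
o(M, b) = 30*M (o(M, b) = (6*M)*5 = 30*M)
q = 2024 (q = 46*44 = 2024)
o(-44, n(-16))/q = (30*(-44))/2024 = -1320*1/2024 = -15/23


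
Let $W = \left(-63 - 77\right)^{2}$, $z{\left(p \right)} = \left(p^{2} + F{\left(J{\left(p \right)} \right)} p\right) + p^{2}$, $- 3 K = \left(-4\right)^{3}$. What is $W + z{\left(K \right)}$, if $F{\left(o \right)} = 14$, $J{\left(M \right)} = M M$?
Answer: $\frac{187280}{9} \approx 20809.0$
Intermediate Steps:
$J{\left(M \right)} = M^{2}$
$K = \frac{64}{3}$ ($K = - \frac{\left(-4\right)^{3}}{3} = \left(- \frac{1}{3}\right) \left(-64\right) = \frac{64}{3} \approx 21.333$)
$z{\left(p \right)} = 2 p^{2} + 14 p$ ($z{\left(p \right)} = \left(p^{2} + 14 p\right) + p^{2} = 2 p^{2} + 14 p$)
$W = 19600$ ($W = \left(-140\right)^{2} = 19600$)
$W + z{\left(K \right)} = 19600 + 2 \cdot \frac{64}{3} \left(7 + \frac{64}{3}\right) = 19600 + 2 \cdot \frac{64}{3} \cdot \frac{85}{3} = 19600 + \frac{10880}{9} = \frac{187280}{9}$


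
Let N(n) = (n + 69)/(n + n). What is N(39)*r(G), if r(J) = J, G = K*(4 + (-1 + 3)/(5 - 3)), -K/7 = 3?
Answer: -1890/13 ≈ -145.38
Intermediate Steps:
K = -21 (K = -7*3 = -21)
G = -105 (G = -21*(4 + (-1 + 3)/(5 - 3)) = -21*(4 + 2/2) = -21*(4 + 2*(½)) = -21*(4 + 1) = -21*5 = -105)
N(n) = (69 + n)/(2*n) (N(n) = (69 + n)/((2*n)) = (69 + n)*(1/(2*n)) = (69 + n)/(2*n))
N(39)*r(G) = ((½)*(69 + 39)/39)*(-105) = ((½)*(1/39)*108)*(-105) = (18/13)*(-105) = -1890/13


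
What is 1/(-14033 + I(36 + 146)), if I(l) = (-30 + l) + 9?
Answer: -1/13872 ≈ -7.2088e-5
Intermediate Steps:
I(l) = -21 + l
1/(-14033 + I(36 + 146)) = 1/(-14033 + (-21 + (36 + 146))) = 1/(-14033 + (-21 + 182)) = 1/(-14033 + 161) = 1/(-13872) = -1/13872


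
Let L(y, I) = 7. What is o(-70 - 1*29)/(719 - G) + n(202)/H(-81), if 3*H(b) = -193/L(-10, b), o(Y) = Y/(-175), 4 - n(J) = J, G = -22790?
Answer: 17106342957/794016475 ≈ 21.544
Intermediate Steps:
n(J) = 4 - J
o(Y) = -Y/175 (o(Y) = Y*(-1/175) = -Y/175)
H(b) = -193/21 (H(b) = (-193/7)/3 = (-193*⅐)/3 = (⅓)*(-193/7) = -193/21)
o(-70 - 1*29)/(719 - G) + n(202)/H(-81) = (-(-70 - 1*29)/175)/(719 - 1*(-22790)) + (4 - 1*202)/(-193/21) = (-(-70 - 29)/175)/(719 + 22790) + (4 - 202)*(-21/193) = -1/175*(-99)/23509 - 198*(-21/193) = (99/175)*(1/23509) + 4158/193 = 99/4114075 + 4158/193 = 17106342957/794016475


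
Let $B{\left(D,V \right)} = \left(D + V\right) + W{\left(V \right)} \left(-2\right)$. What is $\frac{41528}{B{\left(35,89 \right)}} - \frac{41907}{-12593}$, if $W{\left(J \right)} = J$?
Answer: $- \frac{260349563}{340011} \approx -765.71$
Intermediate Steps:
$B{\left(D,V \right)} = D - V$ ($B{\left(D,V \right)} = \left(D + V\right) + V \left(-2\right) = \left(D + V\right) - 2 V = D - V$)
$\frac{41528}{B{\left(35,89 \right)}} - \frac{41907}{-12593} = \frac{41528}{35 - 89} - \frac{41907}{-12593} = \frac{41528}{35 - 89} - - \frac{41907}{12593} = \frac{41528}{-54} + \frac{41907}{12593} = 41528 \left(- \frac{1}{54}\right) + \frac{41907}{12593} = - \frac{20764}{27} + \frac{41907}{12593} = - \frac{260349563}{340011}$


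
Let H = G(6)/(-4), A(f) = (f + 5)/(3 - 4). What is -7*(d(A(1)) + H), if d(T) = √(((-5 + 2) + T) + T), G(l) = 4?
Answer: 7 - 7*I*√15 ≈ 7.0 - 27.111*I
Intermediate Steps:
A(f) = -5 - f (A(f) = (5 + f)/(-1) = (5 + f)*(-1) = -5 - f)
d(T) = √(-3 + 2*T) (d(T) = √((-3 + T) + T) = √(-3 + 2*T))
H = -1 (H = 4/(-4) = 4*(-¼) = -1)
-7*(d(A(1)) + H) = -7*(√(-3 + 2*(-5 - 1*1)) - 1) = -7*(√(-3 + 2*(-5 - 1)) - 1) = -7*(√(-3 + 2*(-6)) - 1) = -7*(√(-3 - 12) - 1) = -7*(√(-15) - 1) = -7*(I*√15 - 1) = -7*(-1 + I*√15) = 7 - 7*I*√15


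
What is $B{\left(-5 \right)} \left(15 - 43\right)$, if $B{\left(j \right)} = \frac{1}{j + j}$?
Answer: $\frac{14}{5} \approx 2.8$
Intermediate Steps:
$B{\left(j \right)} = \frac{1}{2 j}$
$B{\left(-5 \right)} \left(15 - 43\right) = \frac{1}{2 \left(-5\right)} \left(15 - 43\right) = \frac{1}{2} \left(- \frac{1}{5}\right) \left(-28\right) = \left(- \frac{1}{10}\right) \left(-28\right) = \frac{14}{5}$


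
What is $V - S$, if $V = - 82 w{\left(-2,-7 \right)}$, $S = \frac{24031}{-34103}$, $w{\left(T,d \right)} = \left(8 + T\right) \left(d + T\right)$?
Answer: $\frac{151032115}{34103} \approx 4428.7$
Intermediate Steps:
$w{\left(T,d \right)} = \left(8 + T\right) \left(T + d\right)$
$S = - \frac{24031}{34103}$ ($S = 24031 \left(- \frac{1}{34103}\right) = - \frac{24031}{34103} \approx -0.70466$)
$V = 4428$ ($V = - 82 \left(\left(-2\right)^{2} + 8 \left(-2\right) + 8 \left(-7\right) - -14\right) = - 82 \left(4 - 16 - 56 + 14\right) = \left(-82\right) \left(-54\right) = 4428$)
$V - S = 4428 - - \frac{24031}{34103} = 4428 + \frac{24031}{34103} = \frac{151032115}{34103}$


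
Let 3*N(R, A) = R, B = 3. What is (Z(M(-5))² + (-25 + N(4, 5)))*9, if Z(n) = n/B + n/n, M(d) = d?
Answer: -209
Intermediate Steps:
N(R, A) = R/3
Z(n) = 1 + n/3 (Z(n) = n/3 + n/n = n*(⅓) + 1 = n/3 + 1 = 1 + n/3)
(Z(M(-5))² + (-25 + N(4, 5)))*9 = ((1 + (⅓)*(-5))² + (-25 + (⅓)*4))*9 = ((1 - 5/3)² + (-25 + 4/3))*9 = ((-⅔)² - 71/3)*9 = (4/9 - 71/3)*9 = -209/9*9 = -209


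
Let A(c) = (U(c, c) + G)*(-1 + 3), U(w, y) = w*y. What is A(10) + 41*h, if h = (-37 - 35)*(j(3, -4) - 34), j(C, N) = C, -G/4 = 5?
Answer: 91672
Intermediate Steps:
G = -20 (G = -4*5 = -20)
A(c) = -40 + 2*c² (A(c) = (c*c - 20)*(-1 + 3) = (c² - 20)*2 = (-20 + c²)*2 = -40 + 2*c²)
h = 2232 (h = (-37 - 35)*(3 - 34) = -72*(-31) = 2232)
A(10) + 41*h = (-40 + 2*10²) + 41*2232 = (-40 + 2*100) + 91512 = (-40 + 200) + 91512 = 160 + 91512 = 91672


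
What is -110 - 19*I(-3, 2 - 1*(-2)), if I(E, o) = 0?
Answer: -110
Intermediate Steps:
-110 - 19*I(-3, 2 - 1*(-2)) = -110 - 19*0 = -110 + 0 = -110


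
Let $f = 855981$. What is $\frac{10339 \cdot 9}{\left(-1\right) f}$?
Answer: $- \frac{211}{1941} \approx -0.10871$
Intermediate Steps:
$\frac{10339 \cdot 9}{\left(-1\right) f} = \frac{10339 \cdot 9}{\left(-1\right) 855981} = \frac{93051}{-855981} = 93051 \left(- \frac{1}{855981}\right) = - \frac{211}{1941}$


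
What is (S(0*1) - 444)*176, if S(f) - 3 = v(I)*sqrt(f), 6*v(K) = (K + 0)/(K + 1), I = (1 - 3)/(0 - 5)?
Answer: -77616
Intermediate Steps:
I = 2/5 (I = -2/(-5) = -2*(-1/5) = 2/5 ≈ 0.40000)
v(K) = K/(6*(1 + K)) (v(K) = ((K + 0)/(K + 1))/6 = (K/(1 + K))/6 = K/(6*(1 + K)))
S(f) = 3 + sqrt(f)/21 (S(f) = 3 + ((1/6)*(2/5)/(1 + 2/5))*sqrt(f) = 3 + ((1/6)*(2/5)/(7/5))*sqrt(f) = 3 + ((1/6)*(2/5)*(5/7))*sqrt(f) = 3 + sqrt(f)/21)
(S(0*1) - 444)*176 = ((3 + sqrt(0*1)/21) - 444)*176 = ((3 + sqrt(0)/21) - 444)*176 = ((3 + (1/21)*0) - 444)*176 = ((3 + 0) - 444)*176 = (3 - 444)*176 = -441*176 = -77616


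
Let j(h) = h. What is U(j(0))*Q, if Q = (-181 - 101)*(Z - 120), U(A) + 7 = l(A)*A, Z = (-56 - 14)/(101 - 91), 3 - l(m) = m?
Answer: -250698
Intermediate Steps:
l(m) = 3 - m
Z = -7 (Z = -70/10 = -70*⅒ = -7)
U(A) = -7 + A*(3 - A) (U(A) = -7 + (3 - A)*A = -7 + A*(3 - A))
Q = 35814 (Q = (-181 - 101)*(-7 - 120) = -282*(-127) = 35814)
U(j(0))*Q = (-7 - 1*0*(-3 + 0))*35814 = (-7 - 1*0*(-3))*35814 = (-7 + 0)*35814 = -7*35814 = -250698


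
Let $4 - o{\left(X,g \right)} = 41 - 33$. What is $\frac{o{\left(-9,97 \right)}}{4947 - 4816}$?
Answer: $- \frac{4}{131} \approx -0.030534$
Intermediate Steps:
$o{\left(X,g \right)} = -4$ ($o{\left(X,g \right)} = 4 - \left(41 - 33\right) = 4 - 8 = -4$)
$\frac{o{\left(-9,97 \right)}}{4947 - 4816} = - \frac{4}{4947 - 4816} = - \frac{4}{131}$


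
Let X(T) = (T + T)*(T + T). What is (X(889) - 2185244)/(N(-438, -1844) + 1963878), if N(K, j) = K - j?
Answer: 244010/491321 ≈ 0.49664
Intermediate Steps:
X(T) = 4*T² (X(T) = (2*T)*(2*T) = 4*T²)
(X(889) - 2185244)/(N(-438, -1844) + 1963878) = (4*889² - 2185244)/((-438 - 1*(-1844)) + 1963878) = (4*790321 - 2185244)/((-438 + 1844) + 1963878) = (3161284 - 2185244)/(1406 + 1963878) = 976040/1965284 = 976040*(1/1965284) = 244010/491321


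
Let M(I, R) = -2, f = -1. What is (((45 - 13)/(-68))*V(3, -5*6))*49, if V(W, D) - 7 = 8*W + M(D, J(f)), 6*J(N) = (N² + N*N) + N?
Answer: -11368/17 ≈ -668.71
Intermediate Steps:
J(N) = N²/3 + N/6 (J(N) = ((N² + N*N) + N)/6 = ((N² + N²) + N)/6 = (2*N² + N)/6 = (N + 2*N²)/6 = N²/3 + N/6)
V(W, D) = 5 + 8*W (V(W, D) = 7 + (8*W - 2) = 7 + (-2 + 8*W) = 5 + 8*W)
(((45 - 13)/(-68))*V(3, -5*6))*49 = (((45 - 13)/(-68))*(5 + 8*3))*49 = ((32*(-1/68))*(5 + 24))*49 = -8/17*29*49 = -232/17*49 = -11368/17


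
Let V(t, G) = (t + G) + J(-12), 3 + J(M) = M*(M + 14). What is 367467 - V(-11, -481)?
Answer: 367986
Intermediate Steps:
J(M) = -3 + M*(14 + M) (J(M) = -3 + M*(M + 14) = -3 + M*(14 + M))
V(t, G) = -27 + G + t (V(t, G) = (t + G) + (-3 + (-12)² + 14*(-12)) = (G + t) + (-3 + 144 - 168) = (G + t) - 27 = -27 + G + t)
367467 - V(-11, -481) = 367467 - (-27 - 481 - 11) = 367467 - 1*(-519) = 367467 + 519 = 367986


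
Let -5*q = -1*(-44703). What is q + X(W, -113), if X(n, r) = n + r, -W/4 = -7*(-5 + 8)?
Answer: -44848/5 ≈ -8969.6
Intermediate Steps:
W = 84 (W = -(-28)*(-5 + 8) = -(-28)*3 = -4*(-21) = 84)
q = -44703/5 (q = -(-1)*(-44703)/5 = -⅕*44703 = -44703/5 ≈ -8940.6)
q + X(W, -113) = -44703/5 + (84 - 113) = -44703/5 - 29 = -44848/5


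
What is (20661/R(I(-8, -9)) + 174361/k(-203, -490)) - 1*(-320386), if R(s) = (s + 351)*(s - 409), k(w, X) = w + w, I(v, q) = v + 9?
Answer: 3109341371219/9718016 ≈ 3.1996e+5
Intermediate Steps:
I(v, q) = 9 + v
k(w, X) = 2*w
R(s) = (-409 + s)*(351 + s) (R(s) = (351 + s)*(-409 + s) = (-409 + s)*(351 + s))
(20661/R(I(-8, -9)) + 174361/k(-203, -490)) - 1*(-320386) = (20661/(-143559 + (9 - 8)**2 - 58*(9 - 8)) + 174361/((2*(-203)))) - 1*(-320386) = (20661/(-143559 + 1**2 - 58*1) + 174361/(-406)) + 320386 = (20661/(-143559 + 1 - 58) + 174361*(-1/406)) + 320386 = (20661/(-143616) - 174361/406) + 320386 = (20661*(-1/143616) - 174361/406) + 320386 = (-6887/47872 - 174361/406) + 320386 = -4174902957/9718016 + 320386 = 3109341371219/9718016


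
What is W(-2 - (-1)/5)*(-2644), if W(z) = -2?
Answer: 5288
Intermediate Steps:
W(-2 - (-1)/5)*(-2644) = -2*(-2644) = 5288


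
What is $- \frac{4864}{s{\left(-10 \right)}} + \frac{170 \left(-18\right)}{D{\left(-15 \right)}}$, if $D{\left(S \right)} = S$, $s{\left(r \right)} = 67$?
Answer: $\frac{8804}{67} \approx 131.4$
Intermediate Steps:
$- \frac{4864}{s{\left(-10 \right)}} + \frac{170 \left(-18\right)}{D{\left(-15 \right)}} = - \frac{4864}{67} + \frac{170 \left(-18\right)}{-15} = \left(-4864\right) \frac{1}{67} - -204 = - \frac{4864}{67} + 204 = \frac{8804}{67}$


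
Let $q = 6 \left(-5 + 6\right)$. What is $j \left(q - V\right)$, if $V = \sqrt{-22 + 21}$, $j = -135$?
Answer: $-810 + 135 i \approx -810.0 + 135.0 i$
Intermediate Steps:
$q = 6$ ($q = 6 \cdot 1 = 6$)
$V = i$ ($V = \sqrt{-1} = i \approx 1.0 i$)
$j \left(q - V\right) = - 135 \left(6 - i\right) = -810 + 135 i$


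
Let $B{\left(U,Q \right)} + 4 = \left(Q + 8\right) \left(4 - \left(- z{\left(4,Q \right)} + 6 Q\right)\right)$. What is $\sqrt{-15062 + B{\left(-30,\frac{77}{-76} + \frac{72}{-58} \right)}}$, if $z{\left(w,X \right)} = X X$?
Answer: $\frac{3 i \sqrt{9789959671180719}}{2428808} \approx 122.21 i$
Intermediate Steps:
$z{\left(w,X \right)} = X^{2}$
$B{\left(U,Q \right)} = -4 + \left(8 + Q\right) \left(4 + Q^{2} - 6 Q\right)$ ($B{\left(U,Q \right)} = -4 + \left(Q + 8\right) \left(4 + \left(- 6 Q + Q^{2}\right)\right) = -4 + \left(8 + Q\right) \left(4 + \left(Q^{2} - 6 Q\right)\right) = -4 + \left(8 + Q\right) \left(4 + Q^{2} - 6 Q\right)$)
$\sqrt{-15062 + B{\left(-30,\frac{77}{-76} + \frac{72}{-58} \right)}} = \sqrt{-15062 + \left(28 + \left(\frac{77}{-76} + \frac{72}{-58}\right)^{3} - 44 \left(\frac{77}{-76} + \frac{72}{-58}\right) + 2 \left(\frac{77}{-76} + \frac{72}{-58}\right)^{2}\right)} = \sqrt{-15062 + \left(28 + \left(77 \left(- \frac{1}{76}\right) + 72 \left(- \frac{1}{58}\right)\right)^{3} - 44 \left(77 \left(- \frac{1}{76}\right) + 72 \left(- \frac{1}{58}\right)\right) + 2 \left(77 \left(- \frac{1}{76}\right) + 72 \left(- \frac{1}{58}\right)\right)^{2}\right)} = \sqrt{-15062 + \left(28 + \left(- \frac{77}{76} - \frac{36}{29}\right)^{3} - 44 \left(- \frac{77}{76} - \frac{36}{29}\right) + 2 \left(- \frac{77}{76} - \frac{36}{29}\right)^{2}\right)} = \sqrt{-15062 + \left(28 + \left(- \frac{4969}{2204}\right)^{3} - - \frac{54659}{551} + 2 \left(- \frac{4969}{2204}\right)^{2}\right)} = \sqrt{-15062 + \left(28 - \frac{122689385209}{10706185664} + \frac{54659}{551} + 2 \cdot \frac{24690961}{4857616}\right)} = \sqrt{-15062 + \left(28 - \frac{122689385209}{10706185664} + \frac{54659}{551} + \frac{24690961}{2428808}\right)} = \sqrt{-15062 + \frac{1347971301247}{10706185664}} = \sqrt{- \frac{159908597169921}{10706185664}} = \frac{3 i \sqrt{9789959671180719}}{2428808}$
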